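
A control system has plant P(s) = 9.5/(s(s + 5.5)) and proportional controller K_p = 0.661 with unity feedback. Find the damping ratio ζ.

The closed-loop denominator is s(s+5.5) + 0.661·9.5 = s² + 5.5s + 6.28.
So ω_n² = 6.28 ⇒ ω_n = 2.506 rad/s, and ζ = 5.5/(2ω_n) = 1.1.

ζ = 1.1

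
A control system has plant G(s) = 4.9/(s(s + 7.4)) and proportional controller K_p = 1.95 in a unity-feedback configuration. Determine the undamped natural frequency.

ω_n = 3.09 rad/s

The closed-loop denominator is s(s+7.4) + 1.95·4.9 = s² + 7.4s + 9.555.
So ω_n² = 9.555 ⇒ ω_n = 3.091 rad/s, and ζ = 7.4/(2ω_n) = 1.2.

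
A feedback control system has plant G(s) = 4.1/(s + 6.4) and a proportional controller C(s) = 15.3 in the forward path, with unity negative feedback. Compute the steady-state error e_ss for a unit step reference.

The loop is type 0. Static position error constant K_pos = C(0)·G(0) = 15.3·0.6406 = 9.802.
Steady-state error to a unit step: e_ss = 1/(1+K_pos) = 1/10.8 = 0.0926.

0.0926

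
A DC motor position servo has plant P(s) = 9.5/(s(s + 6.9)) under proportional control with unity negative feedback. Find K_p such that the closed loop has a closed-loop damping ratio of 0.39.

K_p = 8.24

Closed-loop characteristic equation: s² + 6.9s + K_p·9.5 = 0.
So ω_n = √(9.5K_p) and 2ζω_n = 6.9, giving ζ = 6.9/(2√(9.5K_p)).
Setting ζ = 0.39: √(9.5K_p) = 6.9/(2·0.39) = 8.846, so K_p = 78.25/9.5 = 8.24.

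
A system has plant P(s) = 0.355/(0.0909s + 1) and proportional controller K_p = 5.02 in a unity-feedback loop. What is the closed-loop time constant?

τ = 0.0327 s

Closed loop: T(s) = K_p·P/(1+K_p·P) = 1.782/(0.0909s + 1 + 1.782), with pole at s = −(1 + 1.782)/0.0909 = −30.61.
Closed-loop time constant τ = 1/30.61 = 0.0327 s.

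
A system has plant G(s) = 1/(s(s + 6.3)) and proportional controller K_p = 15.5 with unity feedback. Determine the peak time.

Closed-loop characteristic equation: s² + 6.3s + 15.5 = 0, so ω_n = 3.937 rad/s and ζ = 6.3/(2·3.937) = 0.8001.
Damped frequency ω_d = ω_n√(1−ζ²) = 2.362 rad/s, so peak time T_p = π/ω_d = 1.33 s.

T_p = 1.33 s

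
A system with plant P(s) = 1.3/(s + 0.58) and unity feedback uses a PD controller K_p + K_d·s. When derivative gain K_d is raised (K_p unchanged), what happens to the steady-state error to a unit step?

unchanged

At s = 0 the derivative term contributes nothing: C(0) = K_p regardless of K_d, so K_pos = K_p·P(0) and e_ss are unchanged.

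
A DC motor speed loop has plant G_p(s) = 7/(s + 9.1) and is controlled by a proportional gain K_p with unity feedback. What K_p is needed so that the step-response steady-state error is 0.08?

For a type-0 loop with proportional control, e_ss = 1/(1 + K_p·G_p(0)).
G_p(0) = 0.7692. Require 1/(1 + K_p·0.7692) = 0.08, so 1 + 0.7692·K_p = 12.5.
K_p = (12.5 − 1)/0.7692 = 14.9.

K_p = 14.9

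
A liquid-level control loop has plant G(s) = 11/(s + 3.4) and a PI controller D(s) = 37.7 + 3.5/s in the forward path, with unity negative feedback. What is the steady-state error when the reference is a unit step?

The open loop D(s)G(s) has a pole at the origin (type 1), so the static position error constant is infinite and e_ss = 1/(1+∞) = 0.

0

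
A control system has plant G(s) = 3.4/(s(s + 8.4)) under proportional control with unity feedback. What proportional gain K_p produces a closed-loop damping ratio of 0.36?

Closed-loop characteristic equation: s² + 8.4s + K_p·3.4 = 0.
So ω_n = √(3.4K_p) and 2ζω_n = 8.4, giving ζ = 8.4/(2√(3.4K_p)).
Setting ζ = 0.36: √(3.4K_p) = 8.4/(2·0.36) = 11.67, so K_p = 136.1/3.4 = 40.

K_p = 40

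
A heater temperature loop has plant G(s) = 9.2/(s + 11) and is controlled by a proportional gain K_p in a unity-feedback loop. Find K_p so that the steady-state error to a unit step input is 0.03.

K_p = 38.7

Steady-state error for a unit step on this type-0 loop is 1/(1 + K_p·G(0)).
G(0) = 0.8364. Require 1/(1 + K_p·0.8364) = 0.03, so 1 + 0.8364·K_p = 33.33.
K_p = (33.33 − 1)/0.8364 = 38.7.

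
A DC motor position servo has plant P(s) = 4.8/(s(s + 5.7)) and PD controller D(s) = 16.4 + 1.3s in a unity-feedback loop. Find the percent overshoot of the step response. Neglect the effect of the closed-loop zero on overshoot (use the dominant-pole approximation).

5.74%

Forward path: (16.4 + 1.3s)·4.8/(s(s+5.7)). The closed-loop characteristic equation is s² + (5.7 + 4.8·1.3)s + 4.8·16.4 = 0.
That is s² + 11.94s + 78.72 = 0, so ω_n = 8.872 rad/s and ζ = 11.94/(2·8.872) = 0.6729.
%OS = 100·exp(−πζ/√(1−ζ²)) = 5.74%.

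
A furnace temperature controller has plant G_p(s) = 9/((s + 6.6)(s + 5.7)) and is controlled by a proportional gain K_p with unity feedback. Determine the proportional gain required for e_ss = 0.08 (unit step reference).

K_p = 48.1

The loop is type 0, so e_ss(step) = 1/(1 + K_pos) with K_pos = K_p·G_p(0).
G_p(0) = 0.2392. Require 1/(1 + K_p·0.2392) = 0.08, so 1 + 0.2392·K_p = 12.5.
K_p = (12.5 − 1)/0.2392 = 48.1.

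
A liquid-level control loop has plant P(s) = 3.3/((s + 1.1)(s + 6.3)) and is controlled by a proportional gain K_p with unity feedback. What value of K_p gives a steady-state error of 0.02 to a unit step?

Steady-state error for a unit step on this type-0 loop is 1/(1 + K_p·P(0)).
P(0) = 0.4762. Require 1/(1 + K_p·0.4762) = 0.02, so 1 + 0.4762·K_p = 50.
K_p = (50 − 1)/0.4762 = 103.

K_p = 103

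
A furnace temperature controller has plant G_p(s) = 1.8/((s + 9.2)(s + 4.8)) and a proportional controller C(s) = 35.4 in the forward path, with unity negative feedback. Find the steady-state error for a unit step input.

0.409

The loop is type 0. Static position error constant K_pos = C(0)·G_p(0) = 35.4·0.04076 = 1.443.
Steady-state error to a unit step: e_ss = 1/(1+K_pos) = 1/2.443 = 0.409.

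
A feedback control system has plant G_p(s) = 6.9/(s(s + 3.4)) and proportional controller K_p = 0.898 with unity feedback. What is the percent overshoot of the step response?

5.3%

From 1 + K_pG_p(s) = 0: s² + 3.4s + 6.196 = 0 ⇒ ω_n = 2.489, ζ = 0.6829.
%OS = 100·exp(−πζ/√(1−ζ²)) = 100·exp(−π·0.6829/√0.5336) = 5.3%.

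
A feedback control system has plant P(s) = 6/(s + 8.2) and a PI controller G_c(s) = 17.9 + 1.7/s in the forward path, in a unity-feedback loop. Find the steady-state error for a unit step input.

0

The open loop G_c(s)P(s) has a pole at the origin (type 1), so the static position error constant is infinite and e_ss = 1/(1+∞) = 0.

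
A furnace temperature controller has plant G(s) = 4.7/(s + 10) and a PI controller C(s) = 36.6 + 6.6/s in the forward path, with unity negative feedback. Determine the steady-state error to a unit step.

0

The open loop C(s)G(s) has a pole at the origin (type 1), so the static position error constant is infinite and e_ss = 1/(1+∞) = 0.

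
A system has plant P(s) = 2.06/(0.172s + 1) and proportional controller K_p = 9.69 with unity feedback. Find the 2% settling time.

T_s ≈ 0.0328 s

Closed loop: T(s) = K_p·P/(1+K_p·P) = 19.96/(0.172s + 1 + 19.96), with pole at s = −(1 + 19.96)/0.172 = −121.9.
τ = 1/121.9 = 0.008206 s, so 2% settling time ≈ 4τ = 0.0328 s.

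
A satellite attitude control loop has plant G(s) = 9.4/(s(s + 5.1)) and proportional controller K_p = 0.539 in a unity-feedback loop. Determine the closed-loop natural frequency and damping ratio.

ω_n = 2.25 rad/s, ζ = 1.13

The closed-loop denominator is s(s+5.1) + 0.539·9.4 = s² + 5.1s + 5.067.
So ω_n² = 5.067 ⇒ ω_n = 2.251 rad/s, and ζ = 5.1/(2ω_n) = 1.13.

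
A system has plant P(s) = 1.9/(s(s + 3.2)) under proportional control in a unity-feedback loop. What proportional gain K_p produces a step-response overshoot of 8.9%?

K_p = 3.62

From %OS = 100·exp(−πζ/√(1−ζ²)) = 8.9%, ζ = −ln(0.089)/√(π²+ln²(0.089)) = 0.6101.
Characteristic equation s² + 3.2s + 1.9K_p = 0 gives ζ = 3.2/(2√(1.9K_p)).
Setting ζ = 0.6101: √(1.9K_p) = 3.2/(2·0.6101) = 2.622, so K_p = 6.877/1.9 = 3.62.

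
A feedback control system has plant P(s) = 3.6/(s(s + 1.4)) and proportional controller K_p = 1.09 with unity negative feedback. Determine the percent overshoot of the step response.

30.5%

The closed-loop denominator s² + 1.4s + 3.924 gives ω_n = √3.924 = 1.981 and ζ = 1.4/(2ω_n) = 0.3534.
%OS = 100·exp(−πζ/√(1−ζ²)) = 100·exp(−π·0.3534/√0.8751) = 30.5%.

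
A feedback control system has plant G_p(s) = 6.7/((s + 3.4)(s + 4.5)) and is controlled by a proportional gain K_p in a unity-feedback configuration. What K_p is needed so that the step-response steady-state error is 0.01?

For a type-0 loop with proportional control, e_ss = 1/(1 + K_p·G_p(0)).
G_p(0) = 0.4379. Require 1/(1 + K_p·0.4379) = 0.01, so 1 + 0.4379·K_p = 100.
K_p = (100 − 1)/0.4379 = 226.

K_p = 226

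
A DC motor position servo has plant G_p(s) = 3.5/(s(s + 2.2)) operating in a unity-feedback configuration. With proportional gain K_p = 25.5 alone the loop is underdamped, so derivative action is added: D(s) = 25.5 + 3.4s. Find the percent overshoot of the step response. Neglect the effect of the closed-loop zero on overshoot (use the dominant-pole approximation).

2.95%

Forward path: (25.5 + 3.4s)·3.5/(s(s+2.2)). The closed-loop characteristic equation is s² + (2.2 + 3.5·3.4)s + 3.5·25.5 = 0.
That is s² + 14.1s + 89.25 = 0, so ω_n = 9.447 rad/s and ζ = 14.1/(2·9.447) = 0.7463.
%OS = 100·exp(−πζ/√(1−ζ²)) = 2.95%.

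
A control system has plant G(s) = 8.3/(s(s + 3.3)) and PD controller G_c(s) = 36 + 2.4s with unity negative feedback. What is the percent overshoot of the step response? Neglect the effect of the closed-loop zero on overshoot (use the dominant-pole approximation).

5.8%

Forward path: (36 + 2.4s)·8.3/(s(s+3.3)). The closed-loop characteristic equation is s² + (3.3 + 8.3·2.4)s + 8.3·36 = 0.
That is s² + 23.22s + 298.8 = 0, so ω_n = 17.29 rad/s and ζ = 23.22/(2·17.29) = 0.6716.
%OS = 100·exp(−πζ/√(1−ζ²)) = 5.8%.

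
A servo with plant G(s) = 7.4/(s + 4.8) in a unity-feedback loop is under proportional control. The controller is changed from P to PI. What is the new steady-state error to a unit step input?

The integrator makes K_pos = lim_{s→0} C(s)G(s) infinite, so e_ss = 1/(1+K_pos) = 0.

0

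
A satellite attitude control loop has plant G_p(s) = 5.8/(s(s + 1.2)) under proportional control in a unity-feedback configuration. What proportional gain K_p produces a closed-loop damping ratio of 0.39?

K_p = 0.408

Closed-loop characteristic equation: s² + 1.2s + K_p·5.8 = 0.
So ω_n = √(5.8K_p) and 2ζω_n = 1.2, giving ζ = 1.2/(2√(5.8K_p)).
Setting ζ = 0.39: √(5.8K_p) = 1.2/(2·0.39) = 1.538, so K_p = 2.367/5.8 = 0.408.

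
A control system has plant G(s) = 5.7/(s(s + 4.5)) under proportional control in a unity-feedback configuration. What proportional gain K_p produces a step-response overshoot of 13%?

From %OS = 100·exp(−πζ/√(1−ζ²)) = 13%, ζ = −ln(0.13)/√(π²+ln²(0.13)) = 0.5446.
Characteristic equation s² + 4.5s + 5.7K_p = 0 gives ζ = 4.5/(2√(5.7K_p)).
Setting ζ = 0.5446: √(5.7K_p) = 4.5/(2·0.5446) = 4.131, so K_p = 17.07/5.7 = 2.99.

K_p = 2.99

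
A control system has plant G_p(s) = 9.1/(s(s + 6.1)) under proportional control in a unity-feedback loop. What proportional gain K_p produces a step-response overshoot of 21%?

K_p = 5.16

From %OS = 100·exp(−πζ/√(1−ζ²)) = 21%, ζ = −ln(0.21)/√(π²+ln²(0.21)) = 0.4449.
Characteristic equation s² + 6.1s + 9.1K_p = 0 gives ζ = 6.1/(2√(9.1K_p)).
Setting ζ = 0.4449: √(9.1K_p) = 6.1/(2·0.4449) = 6.856, so K_p = 47/9.1 = 5.16.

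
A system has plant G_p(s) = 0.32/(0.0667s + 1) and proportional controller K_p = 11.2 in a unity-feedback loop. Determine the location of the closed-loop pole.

Closed loop: T(s) = K_p·G_p/(1+K_p·G_p) = 3.584/(0.0667s + 1 + 3.584), with pole at s = −(1 + 3.584)/0.0667 = −68.73.

s = -68.73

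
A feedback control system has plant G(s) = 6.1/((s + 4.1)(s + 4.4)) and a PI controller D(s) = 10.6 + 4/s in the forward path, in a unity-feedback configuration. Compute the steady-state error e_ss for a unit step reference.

The open loop D(s)G(s) has a pole at the origin (type 1), so the static position error constant is infinite and e_ss = 1/(1+∞) = 0.

0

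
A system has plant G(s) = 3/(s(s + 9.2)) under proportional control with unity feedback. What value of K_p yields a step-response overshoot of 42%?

From %OS = 100·exp(−πζ/√(1−ζ²)) = 42%, ζ = −ln(0.42)/√(π²+ln²(0.42)) = 0.2662.
Characteristic equation s² + 9.2s + 3K_p = 0 gives ζ = 9.2/(2√(3K_p)).
Setting ζ = 0.2662: √(3K_p) = 9.2/(2·0.2662) = 17.28, so K_p = 298.7/3 = 99.6.

K_p = 99.6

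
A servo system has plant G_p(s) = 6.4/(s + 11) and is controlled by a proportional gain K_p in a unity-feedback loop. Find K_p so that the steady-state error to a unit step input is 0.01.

K_p = 170

The loop is type 0, so e_ss(step) = 1/(1 + K_pos) with K_pos = K_p·G_p(0).
G_p(0) = 0.5818. Require 1/(1 + K_p·0.5818) = 0.01, so 1 + 0.5818·K_p = 100.
K_p = (100 − 1)/0.5818 = 170.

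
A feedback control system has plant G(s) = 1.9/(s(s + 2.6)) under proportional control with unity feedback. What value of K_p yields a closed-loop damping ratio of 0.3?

K_p = 9.88

Closed-loop characteristic equation: s² + 2.6s + K_p·1.9 = 0.
So ω_n = √(1.9K_p) and 2ζω_n = 2.6, giving ζ = 2.6/(2√(1.9K_p)).
Setting ζ = 0.3: √(1.9K_p) = 2.6/(2·0.3) = 4.333, so K_p = 18.78/1.9 = 9.88.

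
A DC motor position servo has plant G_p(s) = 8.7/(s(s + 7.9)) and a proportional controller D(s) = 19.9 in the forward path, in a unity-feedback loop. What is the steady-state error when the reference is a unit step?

0

The open loop D(s)G_p(s) has a pole at the origin (type 1), so the static position error constant is infinite and e_ss = 1/(1+∞) = 0.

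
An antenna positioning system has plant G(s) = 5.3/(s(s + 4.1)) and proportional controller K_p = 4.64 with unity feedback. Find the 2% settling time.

Closed-loop characteristic equation: s² + 4.1s + 24.59 = 0, so ω_n = 4.959 rad/s and ζ = 4.1/(2·4.959) = 0.4134.
2% settling time T_s ≈ 4/(ζω_n) = 4/2.05 = 1.95 s.

T_s ≈ 1.95 s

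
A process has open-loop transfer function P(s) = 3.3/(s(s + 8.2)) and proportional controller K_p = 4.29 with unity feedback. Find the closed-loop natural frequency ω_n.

With unity feedback the closed-loop characteristic equation is s² + 8.2s + 4.29·3.3 = s² + 8.2s + 14.16 = 0.
So ω_n² = 14.16 ⇒ ω_n = 3.763 rad/s, and ζ = 8.2/(2ω_n) = 1.09.

ω_n = 3.76 rad/s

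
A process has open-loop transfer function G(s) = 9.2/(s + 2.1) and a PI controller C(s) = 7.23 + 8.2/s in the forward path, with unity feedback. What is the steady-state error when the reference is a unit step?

The open loop C(s)G(s) has a pole at the origin (type 1), so the static position error constant is infinite and e_ss = 1/(1+∞) = 0.

0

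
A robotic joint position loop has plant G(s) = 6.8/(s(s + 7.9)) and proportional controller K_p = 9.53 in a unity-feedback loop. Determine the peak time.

T_p = 0.448 s

The closed-loop denominator s² + 7.9s + 64.8 gives ω_n = √64.8 = 8.05 and ζ = 7.9/(2ω_n) = 0.4907.
Damped frequency ω_d = ω_n√(1−ζ²) = 7.014 rad/s, so peak time T_p = π/ω_d = 0.448 s.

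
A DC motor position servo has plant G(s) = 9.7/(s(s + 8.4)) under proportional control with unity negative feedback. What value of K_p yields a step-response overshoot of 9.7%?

From %OS = 100·exp(−πζ/√(1−ζ²)) = 9.7%, ζ = −ln(0.097)/√(π²+ln²(0.097)) = 0.5962.
Characteristic equation s² + 8.4s + 9.7K_p = 0 gives ζ = 8.4/(2√(9.7K_p)).
Setting ζ = 0.5962: √(9.7K_p) = 8.4/(2·0.5962) = 7.045, so K_p = 49.63/9.7 = 5.12.

K_p = 5.12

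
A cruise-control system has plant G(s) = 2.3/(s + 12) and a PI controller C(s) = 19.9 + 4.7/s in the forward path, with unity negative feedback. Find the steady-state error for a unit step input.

0

The open loop C(s)G(s) has a pole at the origin (type 1), so the static position error constant is infinite and e_ss = 1/(1+∞) = 0.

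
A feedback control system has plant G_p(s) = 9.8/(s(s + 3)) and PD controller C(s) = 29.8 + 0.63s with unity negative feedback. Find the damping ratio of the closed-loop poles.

Forward path: (29.8 + 0.63s)·9.8/(s(s+3)). The closed-loop characteristic equation is s² + (3 + 9.8·0.63)s + 9.8·29.8 = 0.
That is s² + 9.174s + 292 = 0, so ω_n = 17.09 rad/s and ζ = 9.174/(2·17.09) = 0.2684.

ζ = 0.268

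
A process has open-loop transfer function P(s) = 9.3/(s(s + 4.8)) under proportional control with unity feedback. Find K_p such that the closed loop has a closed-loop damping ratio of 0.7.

K_p = 1.26

Closed-loop characteristic equation: s² + 4.8s + K_p·9.3 = 0.
So ω_n = √(9.3K_p) and 2ζω_n = 4.8, giving ζ = 4.8/(2√(9.3K_p)).
Setting ζ = 0.7: √(9.3K_p) = 4.8/(2·0.7) = 3.429, so K_p = 11.76/9.3 = 1.26.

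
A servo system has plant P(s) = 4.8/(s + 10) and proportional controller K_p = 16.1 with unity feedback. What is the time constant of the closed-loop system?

Closed-loop transfer function: T(s) = K_p·P(s)/(1 + K_p·P(s)) = 77.28/(s + 10 + 77.28) = 77.28/(s + 87.28).
Time constant τ = 1/87.28 = 0.0115 s.

τ = 0.0115 s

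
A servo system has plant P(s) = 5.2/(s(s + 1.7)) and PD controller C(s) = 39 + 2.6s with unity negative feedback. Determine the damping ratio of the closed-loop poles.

Forward path: (39 + 2.6s)·5.2/(s(s+1.7)). The closed-loop characteristic equation is s² + (1.7 + 5.2·2.6)s + 5.2·39 = 0.
That is s² + 15.22s + 202.8 = 0, so ω_n = 14.24 rad/s and ζ = 15.22/(2·14.24) = 0.5344.

ζ = 0.534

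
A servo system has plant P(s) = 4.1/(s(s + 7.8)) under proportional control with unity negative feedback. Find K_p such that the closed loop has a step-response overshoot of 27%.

K_p = 25.1

From %OS = 100·exp(−πζ/√(1−ζ²)) = 27%, ζ = −ln(0.27)/√(π²+ln²(0.27)) = 0.3847.
Characteristic equation s² + 7.8s + 4.1K_p = 0 gives ζ = 7.8/(2√(4.1K_p)).
Setting ζ = 0.3847: √(4.1K_p) = 7.8/(2·0.3847) = 10.14, so K_p = 102.8/4.1 = 25.1.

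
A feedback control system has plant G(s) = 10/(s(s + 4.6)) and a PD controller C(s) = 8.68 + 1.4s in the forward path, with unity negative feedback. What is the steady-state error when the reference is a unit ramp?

0.053

The loop has one pole at the origin (type 1). Velocity error constant K_v = lim_{s→0} s·C(s)G(s) = 8.68·10/4.6 = 18.87.
Steady-state error to a unit ramp: e_ss = 1/K_v = 0.053.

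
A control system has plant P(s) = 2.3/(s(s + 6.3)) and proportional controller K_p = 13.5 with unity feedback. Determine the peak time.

T_p = 0.683 s

From 1 + K_pP(s) = 0: s² + 6.3s + 31.05 = 0 ⇒ ω_n = 5.572, ζ = 0.5653.
Damped frequency ω_d = ω_n√(1−ζ²) = 4.596 rad/s, so peak time T_p = π/ω_d = 0.683 s.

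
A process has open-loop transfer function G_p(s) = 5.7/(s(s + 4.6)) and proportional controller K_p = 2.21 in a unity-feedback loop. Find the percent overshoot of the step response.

Closed-loop characteristic equation: s² + 4.6s + 12.6 = 0, so ω_n = 3.549 rad/s and ζ = 4.6/(2·3.549) = 0.648.
%OS = 100·exp(−πζ/√(1−ζ²)) = 100·exp(−π·0.648/√0.5801) = 6.9%.

6.9%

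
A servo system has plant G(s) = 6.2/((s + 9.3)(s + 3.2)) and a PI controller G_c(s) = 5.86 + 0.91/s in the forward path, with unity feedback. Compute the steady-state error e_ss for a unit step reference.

The open loop G_c(s)G(s) has a pole at the origin (type 1), so the static position error constant is infinite and e_ss = 1/(1+∞) = 0.

0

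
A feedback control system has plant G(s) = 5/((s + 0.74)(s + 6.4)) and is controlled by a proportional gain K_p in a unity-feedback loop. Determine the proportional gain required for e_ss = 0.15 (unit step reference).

The loop is type 0, so e_ss(step) = 1/(1 + K_pos) with K_pos = K_p·G(0).
G(0) = 1.056. Require 1/(1 + K_p·1.056) = 0.15, so 1 + 1.056·K_p = 6.667.
K_p = (6.667 − 1)/1.056 = 5.37.

K_p = 5.37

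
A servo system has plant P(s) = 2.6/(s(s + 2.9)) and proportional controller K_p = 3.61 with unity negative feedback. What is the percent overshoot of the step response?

Closed-loop characteristic equation: s² + 2.9s + 9.386 = 0, so ω_n = 3.064 rad/s and ζ = 2.9/(2·3.064) = 0.4733.
%OS = 100·exp(−πζ/√(1−ζ²)) = 100·exp(−π·0.4733/√0.776) = 18.5%.

18.5%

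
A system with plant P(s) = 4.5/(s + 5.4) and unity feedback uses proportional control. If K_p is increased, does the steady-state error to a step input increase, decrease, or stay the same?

decrease

e_ss = 1/(1 + K_p·P(0)); a larger K_p raises the denominator, so e_ss decreases.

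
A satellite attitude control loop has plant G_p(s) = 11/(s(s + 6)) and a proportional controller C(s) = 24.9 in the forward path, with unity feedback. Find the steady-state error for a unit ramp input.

0.0219

The loop has one pole at the origin (type 1). Velocity error constant K_v = lim_{s→0} s·C(s)G_p(s) = 24.9·11/6 = 45.65.
Steady-state error to a unit ramp: e_ss = 1/K_v = 0.0219.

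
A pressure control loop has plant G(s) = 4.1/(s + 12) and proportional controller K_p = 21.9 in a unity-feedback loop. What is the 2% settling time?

T_s ≈ 0.0393 s

Closed-loop transfer function: T(s) = K_p·G(s)/(1 + K_p·G(s)) = 89.79/(s + 12 + 89.79) = 89.79/(s + 101.8).
Time constant τ = 1/101.8 = 0.009824 s, so the 2% settling time is about 4τ = 0.0393 s.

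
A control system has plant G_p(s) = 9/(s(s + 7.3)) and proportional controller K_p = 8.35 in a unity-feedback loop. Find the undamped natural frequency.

1 + K_p·G_p(s) = 0 gives s² + 7.3s + 75.15 = 0.
Matching s² + 2ζω_n s + ω_n²: ω_n = √75.15 = 8.669 rad/s and 2ζω_n = 7.3, so ζ = 7.3/(2·8.669) = 0.421.

ω_n = 8.67 rad/s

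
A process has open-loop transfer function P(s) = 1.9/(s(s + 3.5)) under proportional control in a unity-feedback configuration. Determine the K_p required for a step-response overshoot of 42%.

From %OS = 100·exp(−πζ/√(1−ζ²)) = 42%, ζ = −ln(0.42)/√(π²+ln²(0.42)) = 0.2662.
Characteristic equation s² + 3.5s + 1.9K_p = 0 gives ζ = 3.5/(2√(1.9K_p)).
Setting ζ = 0.2662: √(1.9K_p) = 3.5/(2·0.2662) = 6.575, so K_p = 43.23/1.9 = 22.8.

K_p = 22.8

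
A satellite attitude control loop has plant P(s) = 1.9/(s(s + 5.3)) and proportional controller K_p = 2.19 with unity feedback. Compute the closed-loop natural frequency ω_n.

ω_n = 2.04 rad/s

The closed-loop denominator is s(s+5.3) + 2.19·1.9 = s² + 5.3s + 4.161.
So ω_n² = 4.161 ⇒ ω_n = 2.04 rad/s, and ζ = 5.3/(2ω_n) = 1.3.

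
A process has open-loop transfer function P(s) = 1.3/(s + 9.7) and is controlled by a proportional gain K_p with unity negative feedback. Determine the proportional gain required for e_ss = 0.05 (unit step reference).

The loop is type 0, so e_ss(step) = 1/(1 + K_pos) with K_pos = K_p·P(0).
P(0) = 0.134. Require 1/(1 + K_p·0.134) = 0.05, so 1 + 0.134·K_p = 20.
K_p = (20 − 1)/0.134 = 142.

K_p = 142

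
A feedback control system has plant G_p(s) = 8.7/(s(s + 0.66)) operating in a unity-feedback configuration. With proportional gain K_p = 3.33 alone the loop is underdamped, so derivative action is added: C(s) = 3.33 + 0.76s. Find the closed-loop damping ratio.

ζ = 0.676

Forward path: (3.33 + 0.76s)·8.7/(s(s+0.66)). The closed-loop characteristic equation is s² + (0.66 + 8.7·0.76)s + 8.7·3.33 = 0.
That is s² + 7.272s + 28.97 = 0, so ω_n = 5.382 rad/s and ζ = 7.272/(2·5.382) = 0.6755.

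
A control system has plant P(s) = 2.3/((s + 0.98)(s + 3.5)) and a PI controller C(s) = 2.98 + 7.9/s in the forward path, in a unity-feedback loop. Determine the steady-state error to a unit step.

The open loop C(s)P(s) has a pole at the origin (type 1), so the static position error constant is infinite and e_ss = 1/(1+∞) = 0.

0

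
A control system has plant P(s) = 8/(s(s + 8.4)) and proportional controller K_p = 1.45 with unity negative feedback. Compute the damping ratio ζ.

1 + K_p·P(s) = 0 gives s² + 8.4s + 11.6 = 0.
So ω_n² = 11.6 ⇒ ω_n = 3.406 rad/s, and ζ = 8.4/(2ω_n) = 1.23.

ζ = 1.23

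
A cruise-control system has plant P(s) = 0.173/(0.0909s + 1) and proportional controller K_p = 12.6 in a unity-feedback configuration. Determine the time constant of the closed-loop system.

Closed loop: T(s) = K_p·P/(1+K_p·P) = 2.18/(0.0909s + 1 + 2.18), with pole at s = −(1 + 2.18)/0.0909 = −34.98.
Closed-loop time constant τ = 1/34.98 = 0.0286 s.

τ = 0.0286 s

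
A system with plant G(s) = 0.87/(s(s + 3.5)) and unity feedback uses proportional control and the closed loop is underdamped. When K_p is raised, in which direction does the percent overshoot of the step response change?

increase

ζ = 3.5/(2√(0.87K_p)) decreases as K_p grows; lower damping means more overshoot.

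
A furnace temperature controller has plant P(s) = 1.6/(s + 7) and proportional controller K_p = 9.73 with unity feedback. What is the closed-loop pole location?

s = -22.57

Closed-loop transfer function: T(s) = K_p·P(s)/(1 + K_p·P(s)) = 15.57/(s + 7 + 15.57) = 15.57/(s + 22.57).
The closed-loop pole is at s = −22.57.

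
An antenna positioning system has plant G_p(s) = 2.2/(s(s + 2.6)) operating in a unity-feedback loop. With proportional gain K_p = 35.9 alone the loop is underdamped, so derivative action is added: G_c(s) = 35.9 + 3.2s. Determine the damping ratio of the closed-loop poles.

ζ = 0.542

Forward path: (35.9 + 3.2s)·2.2/(s(s+2.6)). The closed-loop characteristic equation is s² + (2.6 + 2.2·3.2)s + 2.2·35.9 = 0.
That is s² + 9.64s + 78.98 = 0, so ω_n = 8.887 rad/s and ζ = 9.64/(2·8.887) = 0.5424.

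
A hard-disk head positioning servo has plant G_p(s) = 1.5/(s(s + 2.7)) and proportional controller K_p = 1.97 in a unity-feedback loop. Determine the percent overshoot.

The closed-loop denominator s² + 2.7s + 2.955 gives ω_n = √2.955 = 1.719 and ζ = 2.7/(2ω_n) = 0.7853.
%OS = 100·exp(−πζ/√(1−ζ²)) = 100·exp(−π·0.7853/√0.3832) = 1.86%.

1.86%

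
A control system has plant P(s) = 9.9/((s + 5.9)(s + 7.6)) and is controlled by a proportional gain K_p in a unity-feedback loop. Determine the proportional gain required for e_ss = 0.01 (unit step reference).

The loop is type 0, so e_ss(step) = 1/(1 + K_pos) with K_pos = K_p·P(0).
P(0) = 0.2208. Require 1/(1 + K_p·0.2208) = 0.01, so 1 + 0.2208·K_p = 100.
K_p = (100 − 1)/0.2208 = 448.

K_p = 448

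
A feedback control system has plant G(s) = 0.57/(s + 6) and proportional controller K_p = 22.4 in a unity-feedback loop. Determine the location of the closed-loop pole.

Closed-loop transfer function: T(s) = K_p·G(s)/(1 + K_p·G(s)) = 12.77/(s + 6 + 12.77) = 12.77/(s + 18.77).
The closed-loop pole is at s = −18.77.

s = -18.77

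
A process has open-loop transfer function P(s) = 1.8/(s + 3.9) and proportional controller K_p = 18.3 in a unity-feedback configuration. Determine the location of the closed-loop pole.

s = -36.84

Closed-loop transfer function: T(s) = K_p·P(s)/(1 + K_p·P(s)) = 32.94/(s + 3.9 + 32.94) = 32.94/(s + 36.84).
The closed-loop pole is at s = −36.84.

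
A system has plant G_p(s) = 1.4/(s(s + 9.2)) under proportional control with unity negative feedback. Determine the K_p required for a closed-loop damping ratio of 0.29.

K_p = 180

Closed-loop characteristic equation: s² + 9.2s + K_p·1.4 = 0.
So ω_n = √(1.4K_p) and 2ζω_n = 9.2, giving ζ = 9.2/(2√(1.4K_p)).
Setting ζ = 0.29: √(1.4K_p) = 9.2/(2·0.29) = 15.86, so K_p = 251.6/1.4 = 180.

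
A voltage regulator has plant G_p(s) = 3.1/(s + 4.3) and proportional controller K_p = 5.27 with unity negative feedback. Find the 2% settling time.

T_s ≈ 0.194 s

Closed-loop transfer function: T(s) = K_p·G_p(s)/(1 + K_p·G_p(s)) = 16.34/(s + 4.3 + 16.34) = 16.34/(s + 20.64).
Time constant τ = 1/20.64 = 0.04846 s, so the 2% settling time is about 4τ = 0.194 s.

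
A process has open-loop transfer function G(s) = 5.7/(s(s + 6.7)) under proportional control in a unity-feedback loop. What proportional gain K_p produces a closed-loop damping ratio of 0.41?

K_p = 11.7

Closed-loop characteristic equation: s² + 6.7s + K_p·5.7 = 0.
So ω_n = √(5.7K_p) and 2ζω_n = 6.7, giving ζ = 6.7/(2√(5.7K_p)).
Setting ζ = 0.41: √(5.7K_p) = 6.7/(2·0.41) = 8.171, so K_p = 66.76/5.7 = 11.7.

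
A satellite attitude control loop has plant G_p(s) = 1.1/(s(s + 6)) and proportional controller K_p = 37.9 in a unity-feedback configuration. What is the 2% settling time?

From 1 + K_pG_p(s) = 0: s² + 6s + 41.69 = 0 ⇒ ω_n = 6.457, ζ = 0.4646.
2% settling time T_s ≈ 4/(ζω_n) = 4/3 = 1.33 s.

T_s ≈ 1.33 s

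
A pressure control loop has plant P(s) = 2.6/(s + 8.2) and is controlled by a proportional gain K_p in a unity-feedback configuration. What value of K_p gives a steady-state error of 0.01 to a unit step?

K_p = 312

The loop is type 0, so e_ss(step) = 1/(1 + K_pos) with K_pos = K_p·P(0).
P(0) = 0.3171. Require 1/(1 + K_p·0.3171) = 0.01, so 1 + 0.3171·K_p = 100.
K_p = (100 − 1)/0.3171 = 312.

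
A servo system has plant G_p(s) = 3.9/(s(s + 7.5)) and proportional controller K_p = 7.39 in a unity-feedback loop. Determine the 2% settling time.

T_s ≈ 1.07 s

Closed-loop characteristic equation: s² + 7.5s + 28.82 = 0, so ω_n = 5.369 rad/s and ζ = 7.5/(2·5.369) = 0.6985.
2% settling time T_s ≈ 4/(ζω_n) = 4/3.75 = 1.07 s.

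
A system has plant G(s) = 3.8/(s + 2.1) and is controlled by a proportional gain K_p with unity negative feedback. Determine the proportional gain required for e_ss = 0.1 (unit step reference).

The loop is type 0, so e_ss(step) = 1/(1 + K_pos) with K_pos = K_p·G(0).
G(0) = 1.81. Require 1/(1 + K_p·1.81) = 0.1, so 1 + 1.81·K_p = 10.
K_p = (10 − 1)/1.81 = 4.97.

K_p = 4.97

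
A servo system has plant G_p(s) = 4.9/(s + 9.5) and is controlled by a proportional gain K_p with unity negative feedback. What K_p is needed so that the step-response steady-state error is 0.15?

K_p = 11

Steady-state error for a unit step on this type-0 loop is 1/(1 + K_p·G_p(0)).
G_p(0) = 0.5158. Require 1/(1 + K_p·0.5158) = 0.15, so 1 + 0.5158·K_p = 6.667.
K_p = (6.667 − 1)/0.5158 = 11.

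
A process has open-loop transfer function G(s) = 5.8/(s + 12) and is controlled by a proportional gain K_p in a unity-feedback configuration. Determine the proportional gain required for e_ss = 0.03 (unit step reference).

K_p = 66.9

Steady-state error for a unit step on this type-0 loop is 1/(1 + K_p·G(0)).
G(0) = 0.4833. Require 1/(1 + K_p·0.4833) = 0.03, so 1 + 0.4833·K_p = 33.33.
K_p = (33.33 − 1)/0.4833 = 66.9.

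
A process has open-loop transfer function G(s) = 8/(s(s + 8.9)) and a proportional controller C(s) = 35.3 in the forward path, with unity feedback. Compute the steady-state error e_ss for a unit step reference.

The open loop C(s)G(s) has a pole at the origin (type 1), so the static position error constant is infinite and e_ss = 1/(1+∞) = 0.

0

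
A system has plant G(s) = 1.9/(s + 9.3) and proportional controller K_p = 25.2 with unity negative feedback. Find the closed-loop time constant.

Closed-loop transfer function: T(s) = K_p·G(s)/(1 + K_p·G(s)) = 47.88/(s + 9.3 + 47.88) = 47.88/(s + 57.18).
Time constant τ = 1/57.18 = 0.0175 s.

τ = 0.0175 s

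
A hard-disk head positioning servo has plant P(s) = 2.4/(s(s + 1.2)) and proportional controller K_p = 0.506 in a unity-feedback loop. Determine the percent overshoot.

13%

Closed-loop characteristic equation: s² + 1.2s + 1.214 = 0, so ω_n = 1.102 rad/s and ζ = 1.2/(2·1.102) = 0.5445.
%OS = 100·exp(−πζ/√(1−ζ²)) = 100·exp(−π·0.5445/√0.7036) = 13%.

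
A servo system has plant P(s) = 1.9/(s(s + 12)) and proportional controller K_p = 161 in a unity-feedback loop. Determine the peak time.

T_p = 0.191 s

The closed-loop denominator s² + 12s + 305.9 gives ω_n = √305.9 = 17.49 and ζ = 12/(2ω_n) = 0.3431.
Damped frequency ω_d = ω_n√(1−ζ²) = 16.43 rad/s, so peak time T_p = π/ω_d = 0.191 s.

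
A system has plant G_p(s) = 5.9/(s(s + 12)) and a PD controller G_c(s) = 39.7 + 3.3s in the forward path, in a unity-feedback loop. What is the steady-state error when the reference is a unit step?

The open loop G_c(s)G_p(s) has a pole at the origin (type 1), so the static position error constant is infinite and e_ss = 1/(1+∞) = 0.

0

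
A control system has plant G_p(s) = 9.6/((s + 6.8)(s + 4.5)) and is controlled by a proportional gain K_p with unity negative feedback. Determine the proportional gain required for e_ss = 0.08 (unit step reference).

K_p = 36.7

Steady-state error for a unit step on this type-0 loop is 1/(1 + K_p·G_p(0)).
G_p(0) = 0.3137. Require 1/(1 + K_p·0.3137) = 0.08, so 1 + 0.3137·K_p = 12.5.
K_p = (12.5 − 1)/0.3137 = 36.7.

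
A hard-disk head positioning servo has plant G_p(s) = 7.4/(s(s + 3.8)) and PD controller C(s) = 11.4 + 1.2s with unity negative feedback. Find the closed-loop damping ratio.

ζ = 0.69

Forward path: (11.4 + 1.2s)·7.4/(s(s+3.8)). The closed-loop characteristic equation is s² + (3.8 + 7.4·1.2)s + 7.4·11.4 = 0.
That is s² + 12.68s + 84.36 = 0, so ω_n = 9.185 rad/s and ζ = 12.68/(2·9.185) = 0.6903.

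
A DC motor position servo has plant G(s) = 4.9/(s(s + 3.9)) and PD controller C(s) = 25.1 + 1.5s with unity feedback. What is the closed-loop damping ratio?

Forward path: (25.1 + 1.5s)·4.9/(s(s+3.9)). The closed-loop characteristic equation is s² + (3.9 + 4.9·1.5)s + 4.9·25.1 = 0.
That is s² + 11.25s + 123 = 0, so ω_n = 11.09 rad/s and ζ = 11.25/(2·11.09) = 0.5072.

ζ = 0.507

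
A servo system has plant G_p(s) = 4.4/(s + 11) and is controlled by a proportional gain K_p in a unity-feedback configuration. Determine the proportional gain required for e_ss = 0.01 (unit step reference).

The loop is type 0, so e_ss(step) = 1/(1 + K_pos) with K_pos = K_p·G_p(0).
G_p(0) = 0.4. Require 1/(1 + K_p·0.4) = 0.01, so 1 + 0.4·K_p = 100.
K_p = (100 − 1)/0.4 = 248.

K_p = 248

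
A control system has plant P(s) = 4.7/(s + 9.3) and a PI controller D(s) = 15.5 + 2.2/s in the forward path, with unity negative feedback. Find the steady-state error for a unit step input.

0

The open loop D(s)P(s) has a pole at the origin (type 1), so the static position error constant is infinite and e_ss = 1/(1+∞) = 0.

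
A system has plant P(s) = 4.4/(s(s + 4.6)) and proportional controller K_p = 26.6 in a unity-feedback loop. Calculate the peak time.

From 1 + K_pP(s) = 0: s² + 4.6s + 117 = 0 ⇒ ω_n = 10.82, ζ = 0.2126.
Damped frequency ω_d = ω_n√(1−ζ²) = 10.57 rad/s, so peak time T_p = π/ω_d = 0.297 s.

T_p = 0.297 s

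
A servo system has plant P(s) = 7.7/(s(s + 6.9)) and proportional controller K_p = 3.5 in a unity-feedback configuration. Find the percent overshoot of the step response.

Closed-loop characteristic equation: s² + 6.9s + 26.95 = 0, so ω_n = 5.191 rad/s and ζ = 6.9/(2·5.191) = 0.6646.
%OS = 100·exp(−πζ/√(1−ζ²)) = 100·exp(−π·0.6646/√0.5583) = 6.12%.

6.12%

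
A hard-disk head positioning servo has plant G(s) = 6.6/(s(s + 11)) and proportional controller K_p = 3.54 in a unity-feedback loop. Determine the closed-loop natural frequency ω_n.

With unity feedback the closed-loop characteristic equation is s² + 11s + 3.54·6.6 = s² + 11s + 23.36 = 0.
So ω_n² = 23.36 ⇒ ω_n = 4.834 rad/s, and ζ = 11/(2ω_n) = 1.14.

ω_n = 4.83 rad/s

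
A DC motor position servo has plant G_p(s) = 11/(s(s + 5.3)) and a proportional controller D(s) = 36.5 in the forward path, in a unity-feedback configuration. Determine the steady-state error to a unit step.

The open loop D(s)G_p(s) has a pole at the origin (type 1), so the static position error constant is infinite and e_ss = 1/(1+∞) = 0.

0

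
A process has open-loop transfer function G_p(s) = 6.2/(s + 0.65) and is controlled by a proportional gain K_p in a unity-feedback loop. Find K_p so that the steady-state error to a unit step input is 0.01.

K_p = 10.4

For a type-0 loop with proportional control, e_ss = 1/(1 + K_p·G_p(0)).
G_p(0) = 9.538. Require 1/(1 + K_p·9.538) = 0.01, so 1 + 9.538·K_p = 100.
K_p = (100 − 1)/9.538 = 10.4.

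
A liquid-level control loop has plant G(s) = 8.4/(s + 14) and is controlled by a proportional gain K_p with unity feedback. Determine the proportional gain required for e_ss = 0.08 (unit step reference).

Steady-state error for a unit step on this type-0 loop is 1/(1 + K_p·G(0)).
G(0) = 0.6. Require 1/(1 + K_p·0.6) = 0.08, so 1 + 0.6·K_p = 12.5.
K_p = (12.5 − 1)/0.6 = 19.2.

K_p = 19.2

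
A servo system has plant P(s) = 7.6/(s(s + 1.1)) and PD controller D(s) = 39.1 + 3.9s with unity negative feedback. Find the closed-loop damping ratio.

ζ = 0.892

Forward path: (39.1 + 3.9s)·7.6/(s(s+1.1)). The closed-loop characteristic equation is s² + (1.1 + 7.6·3.9)s + 7.6·39.1 = 0.
That is s² + 30.74s + 297.2 = 0, so ω_n = 17.24 rad/s and ζ = 30.74/(2·17.24) = 0.8916.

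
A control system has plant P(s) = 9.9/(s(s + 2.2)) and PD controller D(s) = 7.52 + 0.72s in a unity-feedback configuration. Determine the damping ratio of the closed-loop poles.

ζ = 0.541

Forward path: (7.52 + 0.72s)·9.9/(s(s+2.2)). The closed-loop characteristic equation is s² + (2.2 + 9.9·0.72)s + 9.9·7.52 = 0.
That is s² + 9.328s + 74.45 = 0, so ω_n = 8.628 rad/s and ζ = 9.328/(2·8.628) = 0.5405.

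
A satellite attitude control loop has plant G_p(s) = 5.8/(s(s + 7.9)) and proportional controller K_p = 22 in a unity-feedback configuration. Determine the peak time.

The closed-loop denominator s² + 7.9s + 127.6 gives ω_n = √127.6 = 11.3 and ζ = 7.9/(2ω_n) = 0.3497.
Damped frequency ω_d = ω_n√(1−ζ²) = 10.58 rad/s, so peak time T_p = π/ω_d = 0.297 s.

T_p = 0.297 s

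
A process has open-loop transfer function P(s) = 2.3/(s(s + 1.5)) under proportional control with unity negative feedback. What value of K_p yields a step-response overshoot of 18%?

K_p = 1.07

From %OS = 100·exp(−πζ/√(1−ζ²)) = 18%, ζ = −ln(0.18)/√(π²+ln²(0.18)) = 0.4791.
Characteristic equation s² + 1.5s + 2.3K_p = 0 gives ζ = 1.5/(2√(2.3K_p)).
Setting ζ = 0.4791: √(2.3K_p) = 1.5/(2·0.4791) = 1.565, so K_p = 2.45/2.3 = 1.07.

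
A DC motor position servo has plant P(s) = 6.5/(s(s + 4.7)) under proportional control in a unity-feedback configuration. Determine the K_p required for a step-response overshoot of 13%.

From %OS = 100·exp(−πζ/√(1−ζ²)) = 13%, ζ = −ln(0.13)/√(π²+ln²(0.13)) = 0.5446.
Characteristic equation s² + 4.7s + 6.5K_p = 0 gives ζ = 4.7/(2√(6.5K_p)).
Setting ζ = 0.5446: √(6.5K_p) = 4.7/(2·0.5446) = 4.315, so K_p = 18.62/6.5 = 2.86.

K_p = 2.86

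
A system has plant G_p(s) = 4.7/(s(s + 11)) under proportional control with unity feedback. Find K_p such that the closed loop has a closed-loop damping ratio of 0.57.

K_p = 19.8

Closed-loop characteristic equation: s² + 11s + K_p·4.7 = 0.
So ω_n = √(4.7K_p) and 2ζω_n = 11, giving ζ = 11/(2√(4.7K_p)).
Setting ζ = 0.57: √(4.7K_p) = 11/(2·0.57) = 9.649, so K_p = 93.11/4.7 = 19.8.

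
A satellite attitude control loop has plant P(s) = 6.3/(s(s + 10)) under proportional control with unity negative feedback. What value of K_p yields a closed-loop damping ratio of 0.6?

Closed-loop characteristic equation: s² + 10s + K_p·6.3 = 0.
So ω_n = √(6.3K_p) and 2ζω_n = 10, giving ζ = 10/(2√(6.3K_p)).
Setting ζ = 0.6: √(6.3K_p) = 10/(2·0.6) = 8.333, so K_p = 69.44/6.3 = 11.

K_p = 11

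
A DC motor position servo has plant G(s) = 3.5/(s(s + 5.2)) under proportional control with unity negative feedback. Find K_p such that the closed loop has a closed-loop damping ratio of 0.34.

Closed-loop characteristic equation: s² + 5.2s + K_p·3.5 = 0.
So ω_n = √(3.5K_p) and 2ζω_n = 5.2, giving ζ = 5.2/(2√(3.5K_p)).
Setting ζ = 0.34: √(3.5K_p) = 5.2/(2·0.34) = 7.647, so K_p = 58.48/3.5 = 16.7.

K_p = 16.7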